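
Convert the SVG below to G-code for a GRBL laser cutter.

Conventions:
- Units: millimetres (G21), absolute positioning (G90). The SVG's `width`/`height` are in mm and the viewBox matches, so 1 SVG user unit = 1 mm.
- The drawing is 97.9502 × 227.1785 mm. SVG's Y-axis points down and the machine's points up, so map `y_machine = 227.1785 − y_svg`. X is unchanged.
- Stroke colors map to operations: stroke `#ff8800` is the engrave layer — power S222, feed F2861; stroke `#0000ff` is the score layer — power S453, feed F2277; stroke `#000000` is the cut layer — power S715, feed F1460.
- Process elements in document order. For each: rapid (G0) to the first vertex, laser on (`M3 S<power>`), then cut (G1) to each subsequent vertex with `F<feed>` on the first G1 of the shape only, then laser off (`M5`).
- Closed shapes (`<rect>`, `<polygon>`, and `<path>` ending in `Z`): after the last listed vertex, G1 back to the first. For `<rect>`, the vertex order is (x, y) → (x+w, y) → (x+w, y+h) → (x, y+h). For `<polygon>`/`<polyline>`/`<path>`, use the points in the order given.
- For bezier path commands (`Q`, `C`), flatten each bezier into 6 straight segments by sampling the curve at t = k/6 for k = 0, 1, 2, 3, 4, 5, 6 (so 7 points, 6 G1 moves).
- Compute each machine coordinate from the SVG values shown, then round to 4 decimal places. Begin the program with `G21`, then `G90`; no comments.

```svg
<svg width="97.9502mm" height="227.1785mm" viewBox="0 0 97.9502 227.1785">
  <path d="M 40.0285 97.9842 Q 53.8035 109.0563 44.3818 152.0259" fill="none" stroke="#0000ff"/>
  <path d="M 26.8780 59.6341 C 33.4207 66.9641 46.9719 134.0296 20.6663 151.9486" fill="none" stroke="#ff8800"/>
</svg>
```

G21
G90
G0 X40.0285 Y129.1943
M3 S453
G1 X43.9758 Y124.6176 F2277
G1 X46.6344 Y118.2687
G1 X48.0043 Y110.1478
G1 X48.0855 Y100.2548
G1 X46.8780 Y88.5898
G1 X44.3818 Y75.1526
M5
G0 X26.8780 Y167.5444
M3 S222
G1 X30.5164 Y159.4055 F2861
G1 X34.0211 Y144.3352
G1 X36.0903 Y125.3580
G1 X35.4221 Y105.4984
G1 X30.7147 Y87.7809
G1 X20.6663 Y75.2299
M5

Since the viewBox matches the mm dimensions, user units are millimetres directly. The only transform is the Y-flip y_m = 227.1785 − y_svg.

Shape 1 is a quadratic bezier drawn with `<path>`. Its stroke #0000ff means score at S453, F2277. After flipping Y the toolpath is (40.0285,129.1943) → (43.9758,124.6176) → (46.6344,118.2687) → (48.0043,110.1478) → (48.0855,100.2548) → (46.8780,88.5898) → (44.3818,75.1526).

Shape 2 is a cubic bezier drawn with `<path>`. Its stroke #ff8800 means engrave at S222, F2861. After flipping Y the toolpath is (26.8780,167.5444) → (30.5164,159.4055) → (34.0211,144.3352) → (36.0903,125.3580) → (35.4221,105.4984) → (30.7147,87.7809) → (20.6663,75.2299).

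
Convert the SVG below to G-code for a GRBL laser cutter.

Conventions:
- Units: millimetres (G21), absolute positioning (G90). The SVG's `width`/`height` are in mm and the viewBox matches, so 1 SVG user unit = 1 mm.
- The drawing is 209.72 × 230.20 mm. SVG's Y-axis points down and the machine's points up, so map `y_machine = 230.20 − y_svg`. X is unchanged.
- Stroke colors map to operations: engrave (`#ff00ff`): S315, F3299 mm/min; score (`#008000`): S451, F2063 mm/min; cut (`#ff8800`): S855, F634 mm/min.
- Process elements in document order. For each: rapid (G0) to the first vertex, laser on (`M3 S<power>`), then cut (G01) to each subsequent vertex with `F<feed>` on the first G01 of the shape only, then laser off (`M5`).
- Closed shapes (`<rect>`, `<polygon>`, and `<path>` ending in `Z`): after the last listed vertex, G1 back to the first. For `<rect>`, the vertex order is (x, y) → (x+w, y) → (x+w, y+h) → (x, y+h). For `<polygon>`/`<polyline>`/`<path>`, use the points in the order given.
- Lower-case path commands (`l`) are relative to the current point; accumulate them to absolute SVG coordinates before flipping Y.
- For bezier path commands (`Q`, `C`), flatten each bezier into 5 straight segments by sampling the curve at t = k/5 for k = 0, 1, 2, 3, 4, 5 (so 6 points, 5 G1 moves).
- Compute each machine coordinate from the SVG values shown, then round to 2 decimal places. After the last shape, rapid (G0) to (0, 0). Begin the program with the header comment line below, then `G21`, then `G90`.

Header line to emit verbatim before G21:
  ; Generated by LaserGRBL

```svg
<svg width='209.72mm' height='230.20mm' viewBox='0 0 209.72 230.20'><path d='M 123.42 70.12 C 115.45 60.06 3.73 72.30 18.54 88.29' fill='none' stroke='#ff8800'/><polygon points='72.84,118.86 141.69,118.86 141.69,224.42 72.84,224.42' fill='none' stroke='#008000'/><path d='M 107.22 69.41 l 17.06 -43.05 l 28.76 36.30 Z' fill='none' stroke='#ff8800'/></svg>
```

; Generated by LaserGRBL
G21
G90
G0 X123.42 Y160.08
M3 S855
G01 X108.03 Y163.59 F634
G01 X78.79 Y162.64
G01 X46.76 Y158.11
G01 X23.00 Y150.91
G01 X18.54 Y141.91
M5
G0 X72.84 Y111.34
M3 S451
G01 X141.69 Y111.34 F2063
G01 X141.69 Y5.78
G01 X72.84 Y5.78
G01 X72.84 Y111.34
M5
G0 X107.22 Y160.79
M3 S855
G01 X124.28 Y203.84 F634
G01 X153.04 Y167.54
G01 X107.22 Y160.79
M5
G0 X0.00 Y0.00

viewBox `0 0 209.72 230.20` with mm width/height → 1 unit = 1 mm. Flip: y_m = 230.20 − y_svg.

**Shape 1** — `<path>` cubic bezier, stroke `#ff8800` → cut (S855, F634). Control points (SVG): P0=(123.42,70.12), P1=(115.45,60.06), P2=(3.73,72.30), P3=(18.54,88.29); sampled at t=k/5. Machine vertices: (123.42,160.08) → (108.03,163.59) → (78.79,162.64) → (46.76,158.11) → (23.00,150.91) → (18.54,141.91). Open path.

**Shape 2** — `<polygon>` rectangle, stroke `#008000` → score (S451, F2063). Machine vertices: (72.84,111.34) → (141.69,111.34) → (141.69,5.78) → (72.84,5.78) → (72.84,111.34). Closed: final G1 returns to the first vertex.

**Shape 3** — `<path>` regular polygon, stroke `#ff8800` → cut (S855, F634). Machine vertices: (107.22,160.79) → (124.28,203.84) → (153.04,167.54) → (107.22,160.79). Closed: final G1 returns to the first vertex.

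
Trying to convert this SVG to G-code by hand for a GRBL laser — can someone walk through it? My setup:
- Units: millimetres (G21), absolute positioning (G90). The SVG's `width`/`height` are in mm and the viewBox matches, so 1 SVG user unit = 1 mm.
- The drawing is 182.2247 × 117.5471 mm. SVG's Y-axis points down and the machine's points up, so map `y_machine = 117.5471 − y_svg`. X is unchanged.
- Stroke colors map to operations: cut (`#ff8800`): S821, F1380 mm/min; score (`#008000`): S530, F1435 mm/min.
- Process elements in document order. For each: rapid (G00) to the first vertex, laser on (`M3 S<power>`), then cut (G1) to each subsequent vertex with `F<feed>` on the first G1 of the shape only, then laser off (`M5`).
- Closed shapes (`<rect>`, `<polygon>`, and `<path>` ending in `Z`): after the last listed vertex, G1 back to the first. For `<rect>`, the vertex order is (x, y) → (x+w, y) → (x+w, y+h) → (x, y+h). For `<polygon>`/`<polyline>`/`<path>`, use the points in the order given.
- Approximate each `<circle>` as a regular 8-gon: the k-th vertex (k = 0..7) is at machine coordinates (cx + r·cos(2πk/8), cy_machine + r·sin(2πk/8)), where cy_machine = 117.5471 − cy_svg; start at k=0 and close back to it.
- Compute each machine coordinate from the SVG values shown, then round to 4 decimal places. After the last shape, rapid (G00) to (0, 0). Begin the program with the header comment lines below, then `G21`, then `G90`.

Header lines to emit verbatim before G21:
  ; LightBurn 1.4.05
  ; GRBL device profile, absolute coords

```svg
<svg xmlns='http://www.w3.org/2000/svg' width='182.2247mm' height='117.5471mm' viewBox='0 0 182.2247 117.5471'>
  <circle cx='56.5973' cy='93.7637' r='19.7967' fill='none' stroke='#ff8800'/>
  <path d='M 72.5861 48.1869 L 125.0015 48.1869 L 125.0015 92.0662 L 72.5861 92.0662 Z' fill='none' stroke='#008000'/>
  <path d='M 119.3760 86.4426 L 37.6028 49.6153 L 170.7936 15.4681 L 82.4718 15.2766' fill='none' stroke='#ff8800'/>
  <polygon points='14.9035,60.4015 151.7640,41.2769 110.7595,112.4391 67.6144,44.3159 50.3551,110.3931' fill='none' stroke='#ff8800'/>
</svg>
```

; LightBurn 1.4.05
; GRBL device profile, absolute coords
G21
G90
G00 X76.3940 Y23.7834
M3 S821
G1 X70.5957 Y37.7818 F1380
G1 X56.5973 Y43.5801
G1 X42.5989 Y37.7818
G1 X36.8006 Y23.7834
G1 X42.5989 Y9.7850
G1 X56.5973 Y3.9867
G1 X70.5957 Y9.7850
G1 X76.3940 Y23.7834
M5
G00 X72.5861 Y69.3602
M3 S530
G1 X125.0015 Y69.3602 F1435
G1 X125.0015 Y25.4809
G1 X72.5861 Y25.4809
G1 X72.5861 Y69.3602
M5
G00 X119.3760 Y31.1045
M3 S821
G1 X37.6028 Y67.9318 F1380
G1 X170.7936 Y102.0790
G1 X82.4718 Y102.2705
M5
G00 X14.9035 Y57.1456
M3 S821
G1 X151.7640 Y76.2702 F1380
G1 X110.7595 Y5.1080
G1 X67.6144 Y73.2312
G1 X50.3551 Y7.1540
G1 X14.9035 Y57.1456
M5
G00 X0.0000 Y0.0000

viewBox `0 0 182.2247 117.5471` with mm width/height → 1 unit = 1 mm. Flip: y_m = 117.5471 − y_svg.

**Shape 1** — `<circle>` circle, stroke `#ff8800` → cut (S821, F1380). Machine vertices: (76.3940,23.7834) → (70.5957,37.7818) → (56.5973,43.5801) → (42.5989,37.7818) → (36.8006,23.7834) → (42.5989,9.7850) → (56.5973,3.9867) → (70.5957,9.7850) → (76.3940,23.7834). Closed: final G1 returns to the first vertex.

**Shape 2** — `<path>` rectangle, stroke `#008000` → score (S530, F1435). Machine vertices: (72.5861,69.3602) → (125.0015,69.3602) → (125.0015,25.4809) → (72.5861,25.4809) → (72.5861,69.3602). Closed: final G1 returns to the first vertex.

**Shape 3** — `<path>` open polyline, stroke `#ff8800` → cut (S821, F1380). Machine vertices: (119.3760,31.1045) → (37.6028,67.9318) → (170.7936,102.0790) → (82.4718,102.2705). Open path.

**Shape 4** — `<polygon>` closed polygon, stroke `#ff8800` → cut (S821, F1380). Machine vertices: (14.9035,57.1456) → (151.7640,76.2702) → (110.7595,5.1080) → (67.6144,73.2312) → (50.3551,7.1540) → (14.9035,57.1456). Closed: final G1 returns to the first vertex.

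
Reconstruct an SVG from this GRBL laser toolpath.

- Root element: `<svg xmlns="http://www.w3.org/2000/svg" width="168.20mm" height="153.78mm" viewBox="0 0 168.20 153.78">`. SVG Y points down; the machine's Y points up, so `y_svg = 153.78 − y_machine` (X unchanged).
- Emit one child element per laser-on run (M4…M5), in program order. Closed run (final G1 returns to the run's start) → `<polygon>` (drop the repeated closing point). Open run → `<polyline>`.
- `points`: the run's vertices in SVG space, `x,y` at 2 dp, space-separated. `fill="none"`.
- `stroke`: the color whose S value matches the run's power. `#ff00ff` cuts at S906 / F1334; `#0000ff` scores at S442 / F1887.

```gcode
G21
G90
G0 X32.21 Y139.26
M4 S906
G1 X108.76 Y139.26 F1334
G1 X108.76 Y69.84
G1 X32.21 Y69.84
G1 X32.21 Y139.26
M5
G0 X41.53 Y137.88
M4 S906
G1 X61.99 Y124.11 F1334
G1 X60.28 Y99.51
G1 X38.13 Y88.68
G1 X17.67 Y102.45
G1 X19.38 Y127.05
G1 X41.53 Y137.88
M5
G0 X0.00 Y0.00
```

y_svg = 153.78 − y_m. Every run uses S906, so all elements get stroke `#ff00ff` (cut).

[1] closed run; points: 32.21,14.52 108.76,14.52 108.76,83.94 32.21,83.94

[2] closed run; points: 41.53,15.90 61.99,29.67 60.28,54.27 38.13,65.10 17.67,51.33 19.38,26.73

<svg xmlns="http://www.w3.org/2000/svg" width="168.20mm" height="153.78mm" viewBox="0 0 168.20 153.78">
  <polygon points="32.21,14.52 108.76,14.52 108.76,83.94 32.21,83.94" fill="none" stroke="#ff00ff"/>
  <polygon points="41.53,15.90 61.99,29.67 60.28,54.27 38.13,65.10 17.67,51.33 19.38,26.73" fill="none" stroke="#ff00ff"/>
</svg>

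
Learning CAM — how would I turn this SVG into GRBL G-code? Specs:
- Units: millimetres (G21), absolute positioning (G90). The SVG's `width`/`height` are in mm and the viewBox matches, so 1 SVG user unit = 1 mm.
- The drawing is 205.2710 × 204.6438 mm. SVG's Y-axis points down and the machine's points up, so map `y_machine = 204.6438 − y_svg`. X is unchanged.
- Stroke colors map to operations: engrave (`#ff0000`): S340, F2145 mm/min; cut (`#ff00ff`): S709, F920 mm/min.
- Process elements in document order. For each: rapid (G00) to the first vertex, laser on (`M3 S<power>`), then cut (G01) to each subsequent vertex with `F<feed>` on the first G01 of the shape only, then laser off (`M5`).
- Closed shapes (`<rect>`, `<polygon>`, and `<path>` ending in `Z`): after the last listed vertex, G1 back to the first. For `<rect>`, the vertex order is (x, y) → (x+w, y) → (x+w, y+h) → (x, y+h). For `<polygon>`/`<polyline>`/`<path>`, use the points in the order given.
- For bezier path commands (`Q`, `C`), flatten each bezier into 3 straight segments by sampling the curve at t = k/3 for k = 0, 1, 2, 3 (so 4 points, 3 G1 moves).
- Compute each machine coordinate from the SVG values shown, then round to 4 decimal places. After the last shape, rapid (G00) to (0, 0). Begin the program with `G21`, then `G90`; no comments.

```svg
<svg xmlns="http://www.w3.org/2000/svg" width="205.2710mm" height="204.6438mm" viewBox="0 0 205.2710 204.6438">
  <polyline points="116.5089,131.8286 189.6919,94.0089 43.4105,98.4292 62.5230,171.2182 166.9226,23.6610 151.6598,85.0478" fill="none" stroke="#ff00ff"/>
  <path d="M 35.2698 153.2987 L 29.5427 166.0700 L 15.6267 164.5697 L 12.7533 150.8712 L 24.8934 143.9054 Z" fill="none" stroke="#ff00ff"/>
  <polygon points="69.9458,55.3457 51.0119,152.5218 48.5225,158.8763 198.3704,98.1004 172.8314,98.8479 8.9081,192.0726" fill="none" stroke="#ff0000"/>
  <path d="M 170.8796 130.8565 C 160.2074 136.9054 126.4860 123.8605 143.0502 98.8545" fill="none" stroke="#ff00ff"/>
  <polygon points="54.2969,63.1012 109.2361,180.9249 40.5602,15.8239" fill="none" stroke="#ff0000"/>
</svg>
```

viewBox `0 0 205.2710 204.6438` with mm width/height → 1 unit = 1 mm. Flip: y_m = 204.6438 − y_svg.

**Shape 1** — `<polyline>` open polyline, stroke `#ff00ff` → cut (S709, F920). Machine vertices: (116.5089,72.8152) → (189.6919,110.6349) → (43.4105,106.2146) → (62.5230,33.4256) → (166.9226,180.9828) → (151.6598,119.5960). Open path.

**Shape 2** — `<path>` regular polygon, stroke `#ff00ff` → cut (S709, F920). Machine vertices: (35.2698,51.3451) → (29.5427,38.5738) → (15.6267,40.0741) → (12.7533,53.7726) → (24.8934,60.7384) → (35.2698,51.3451). Closed: final G1 returns to the first vertex.

**Shape 3** — `<polygon>` closed polygon, stroke `#ff0000` → engrave (S340, F2145). Machine vertices: (69.9458,149.2981) → (51.0119,52.1220) → (48.5225,45.7675) → (198.3704,106.5434) → (172.8314,105.7959) → (8.9081,12.5712) → (69.9458,149.2981). Closed: final G1 returns to the first vertex.

**Shape 4** — `<path>` cubic bezier, stroke `#ff00ff` → cut (S709, F920). Control points (SVG): P0=(170.8796,130.8565), P1=(160.2074,136.9054), P2=(126.4860,123.8605), P3=(143.0502,98.8545); sampled at t=k/3. Machine vertices: (170.8796,73.7873) → (155.2404,73.8388) → (140.5318,85.0345) → (143.0502,105.7893). Open path.

**Shape 5** — `<polygon>` closed polygon, stroke `#ff0000` → engrave (S340, F2145). Machine vertices: (54.2969,141.5426) → (109.2361,23.7189) → (40.5602,188.8199) → (54.2969,141.5426). Closed: final G1 returns to the first vertex.

G21
G90
G00 X116.5089 Y72.8152
M3 S709
G01 X189.6919 Y110.6349 F920
G01 X43.4105 Y106.2146
G01 X62.5230 Y33.4256
G01 X166.9226 Y180.9828
G01 X151.6598 Y119.5960
M5
G00 X35.2698 Y51.3451
M3 S709
G01 X29.5427 Y38.5738 F920
G01 X15.6267 Y40.0741
G01 X12.7533 Y53.7726
G01 X24.8934 Y60.7384
G01 X35.2698 Y51.3451
M5
G00 X69.9458 Y149.2981
M3 S340
G01 X51.0119 Y52.1220 F2145
G01 X48.5225 Y45.7675
G01 X198.3704 Y106.5434
G01 X172.8314 Y105.7959
G01 X8.9081 Y12.5712
G01 X69.9458 Y149.2981
M5
G00 X170.8796 Y73.7873
M3 S709
G01 X155.2404 Y73.8388 F920
G01 X140.5318 Y85.0345
G01 X143.0502 Y105.7893
M5
G00 X54.2969 Y141.5426
M3 S340
G01 X109.2361 Y23.7189 F2145
G01 X40.5602 Y188.8199
G01 X54.2969 Y141.5426
M5
G00 X0.0000 Y0.0000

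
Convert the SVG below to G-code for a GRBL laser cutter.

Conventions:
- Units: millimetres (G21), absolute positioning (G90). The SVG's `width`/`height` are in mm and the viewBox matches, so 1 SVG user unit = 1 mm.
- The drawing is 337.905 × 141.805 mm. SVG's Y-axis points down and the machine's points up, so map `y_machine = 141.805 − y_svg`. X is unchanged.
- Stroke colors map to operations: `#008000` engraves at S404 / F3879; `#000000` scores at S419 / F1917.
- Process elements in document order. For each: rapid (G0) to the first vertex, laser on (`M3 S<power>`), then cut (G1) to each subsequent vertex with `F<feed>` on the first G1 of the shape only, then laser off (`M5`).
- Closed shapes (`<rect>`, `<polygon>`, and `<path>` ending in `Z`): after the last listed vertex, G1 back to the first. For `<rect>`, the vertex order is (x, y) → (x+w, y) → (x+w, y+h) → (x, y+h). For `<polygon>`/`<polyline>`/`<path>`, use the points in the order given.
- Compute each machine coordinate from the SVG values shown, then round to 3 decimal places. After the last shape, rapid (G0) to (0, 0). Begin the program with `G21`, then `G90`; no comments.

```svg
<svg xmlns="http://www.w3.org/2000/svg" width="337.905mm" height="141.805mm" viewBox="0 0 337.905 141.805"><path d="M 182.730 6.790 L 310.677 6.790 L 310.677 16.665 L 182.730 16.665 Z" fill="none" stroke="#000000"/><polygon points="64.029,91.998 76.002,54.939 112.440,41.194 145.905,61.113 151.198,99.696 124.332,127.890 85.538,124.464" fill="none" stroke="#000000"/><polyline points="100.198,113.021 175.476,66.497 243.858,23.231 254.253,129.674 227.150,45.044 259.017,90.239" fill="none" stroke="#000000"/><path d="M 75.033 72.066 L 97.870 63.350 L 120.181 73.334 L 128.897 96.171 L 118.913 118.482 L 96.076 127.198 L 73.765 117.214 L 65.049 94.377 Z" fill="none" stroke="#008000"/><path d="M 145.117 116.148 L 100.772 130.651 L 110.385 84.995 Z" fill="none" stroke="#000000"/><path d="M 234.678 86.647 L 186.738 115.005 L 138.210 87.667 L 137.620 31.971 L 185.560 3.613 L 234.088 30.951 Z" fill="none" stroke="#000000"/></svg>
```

G21
G90
G0 X182.730 Y135.015
M3 S419
G1 X310.677 Y135.015 F1917
G1 X310.677 Y125.140
G1 X182.730 Y125.140
G1 X182.730 Y135.015
M5
G0 X64.029 Y49.807
M3 S419
G1 X76.002 Y86.866 F1917
G1 X112.440 Y100.611
G1 X145.905 Y80.692
G1 X151.198 Y42.109
G1 X124.332 Y13.915
G1 X85.538 Y17.341
G1 X64.029 Y49.807
M5
G0 X100.198 Y28.784
M3 S419
G1 X175.476 Y75.308 F1917
G1 X243.858 Y118.574
G1 X254.253 Y12.131
G1 X227.150 Y96.761
G1 X259.017 Y51.566
M5
G0 X75.033 Y69.739
M3 S404
G1 X97.870 Y78.455 F3879
G1 X120.181 Y68.471
G1 X128.897 Y45.634
G1 X118.913 Y23.323
G1 X96.076 Y14.607
G1 X73.765 Y24.591
G1 X65.049 Y47.428
G1 X75.033 Y69.739
M5
G0 X145.117 Y25.657
M3 S419
G1 X100.772 Y11.154 F1917
G1 X110.385 Y56.810
G1 X145.117 Y25.657
M5
G0 X234.678 Y55.158
M3 S419
G1 X186.738 Y26.800 F1917
G1 X138.210 Y54.138
G1 X137.620 Y109.834
G1 X185.560 Y138.192
G1 X234.088 Y110.854
G1 X234.678 Y55.158
M5
G0 X0.000 Y0.000

1 u = 1 mm; y_m = 141.805 − y.

[1] `<path>` rectangle, #000000→score S419 F1917: (182.730,135.015) → (310.677,135.015) → (310.677,125.140) → (182.730,125.140) → (182.730,135.015) (closed)

[2] `<polygon>` regular polygon, #000000→score S419 F1917: (64.029,49.807) → (76.002,86.866) → (112.440,100.611) → (145.905,80.692) → (151.198,42.109) → (124.332,13.915) → (85.538,17.341) → (64.029,49.807) (closed)

[3] `<polyline>` open polyline, #000000→score S419 F1917: (100.198,28.784) → (175.476,75.308) → (243.858,118.574) → (254.253,12.131) → (227.150,96.761) → (259.017,51.566)

[4] `<path>` regular polygon, #008000→engrave S404 F3879: (75.033,69.739) → (97.870,78.455) → (120.181,68.471) → (128.897,45.634) → (118.913,23.323) → (96.076,14.607) → (73.765,24.591) → (65.049,47.428) → (75.033,69.739) (closed)

[5] `<path>` regular polygon, #000000→score S419 F1917: (145.117,25.657) → (100.772,11.154) → (110.385,56.810) → (145.117,25.657) (closed)

[6] `<path>` regular polygon, #000000→score S419 F1917: (234.678,55.158) → (186.738,26.800) → (138.210,54.138) → (137.620,109.834) → (185.560,138.192) → (234.088,110.854) → (234.678,55.158) (closed)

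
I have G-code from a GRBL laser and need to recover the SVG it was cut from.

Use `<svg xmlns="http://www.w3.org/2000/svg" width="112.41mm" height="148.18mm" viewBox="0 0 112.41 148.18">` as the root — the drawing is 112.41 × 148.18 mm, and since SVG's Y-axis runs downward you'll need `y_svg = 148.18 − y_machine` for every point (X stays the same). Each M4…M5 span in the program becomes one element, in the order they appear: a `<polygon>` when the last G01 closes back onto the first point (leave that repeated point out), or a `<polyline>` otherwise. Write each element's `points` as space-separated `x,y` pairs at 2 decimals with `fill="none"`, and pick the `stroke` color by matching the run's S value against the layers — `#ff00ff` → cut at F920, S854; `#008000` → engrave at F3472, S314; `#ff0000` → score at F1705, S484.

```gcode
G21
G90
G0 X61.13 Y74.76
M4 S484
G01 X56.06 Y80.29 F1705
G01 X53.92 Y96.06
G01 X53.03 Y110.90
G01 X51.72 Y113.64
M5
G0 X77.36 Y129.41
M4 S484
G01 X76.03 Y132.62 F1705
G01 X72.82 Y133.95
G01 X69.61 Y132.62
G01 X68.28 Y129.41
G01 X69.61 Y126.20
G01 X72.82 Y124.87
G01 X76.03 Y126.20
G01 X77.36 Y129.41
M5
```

Machine Y-up, SVG Y-down with viewBox height 148.18, so y_svg = 148.18 − y_machine; X carries over. Every run uses S484, so all elements get stroke `#ff0000` (score).

Run 1: The run is open, so emit a `<polyline>` with points (Y-flipped): 61.13,73.42 56.06,67.89 53.92,52.12 53.03,37.28 51.72,34.54.

Run 2: The run returns to its start, so emit a `<polygon>` with points (Y-flipped): 77.36,18.77 76.03,15.56 72.82,14.23 69.61,15.56 68.28,18.77 69.61,21.98 72.82,23.31 76.03,21.98.

<svg xmlns="http://www.w3.org/2000/svg" width="112.41mm" height="148.18mm" viewBox="0 0 112.41 148.18">
  <polyline points="61.13,73.42 56.06,67.89 53.92,52.12 53.03,37.28 51.72,34.54" fill="none" stroke="#ff0000"/>
  <polygon points="77.36,18.77 76.03,15.56 72.82,14.23 69.61,15.56 68.28,18.77 69.61,21.98 72.82,23.31 76.03,21.98" fill="none" stroke="#ff0000"/>
</svg>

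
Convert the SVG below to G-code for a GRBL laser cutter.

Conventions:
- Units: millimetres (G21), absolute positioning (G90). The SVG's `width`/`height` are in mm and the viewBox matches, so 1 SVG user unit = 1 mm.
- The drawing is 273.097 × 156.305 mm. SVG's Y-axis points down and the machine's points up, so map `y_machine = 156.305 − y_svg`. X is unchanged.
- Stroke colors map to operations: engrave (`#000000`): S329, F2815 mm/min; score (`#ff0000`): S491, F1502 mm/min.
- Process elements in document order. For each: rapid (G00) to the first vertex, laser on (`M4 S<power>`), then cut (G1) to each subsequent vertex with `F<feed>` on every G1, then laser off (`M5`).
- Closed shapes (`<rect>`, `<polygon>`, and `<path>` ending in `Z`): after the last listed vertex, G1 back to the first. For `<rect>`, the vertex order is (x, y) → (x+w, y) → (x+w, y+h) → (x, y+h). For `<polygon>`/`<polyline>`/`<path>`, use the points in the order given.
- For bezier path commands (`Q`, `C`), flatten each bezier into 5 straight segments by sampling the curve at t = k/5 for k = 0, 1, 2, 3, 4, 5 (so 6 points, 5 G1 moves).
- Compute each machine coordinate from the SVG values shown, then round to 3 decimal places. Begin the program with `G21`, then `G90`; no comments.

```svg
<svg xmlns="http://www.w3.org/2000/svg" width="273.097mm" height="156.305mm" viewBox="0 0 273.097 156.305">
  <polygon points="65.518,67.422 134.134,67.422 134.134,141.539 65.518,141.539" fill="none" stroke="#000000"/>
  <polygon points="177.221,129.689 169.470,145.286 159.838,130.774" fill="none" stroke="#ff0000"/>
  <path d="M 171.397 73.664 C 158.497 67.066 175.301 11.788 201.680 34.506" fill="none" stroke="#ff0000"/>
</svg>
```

G21
G90
G00 X65.518 Y88.883
M4 S329
G1 X134.134 Y88.883 F2815
G1 X134.134 Y14.766 F2815
G1 X65.518 Y14.766 F2815
G1 X65.518 Y88.883 F2815
M5
G00 X177.221 Y26.616
M4 S491
G1 X169.470 Y11.019 F1502
G1 X159.838 Y25.531 F1502
G1 X177.221 Y26.616 F1502
M5
G00 X171.397 Y82.641
M4 S491
G1 X167.060 Y91.428 F1502
G1 X168.887 Y105.818 F1502
G1 X175.909 Y119.730 F1502
G1 X187.163 Y127.084 F1502
G1 X201.680 Y121.799 F1502
M5

viewBox `0 0 273.097 156.305` with mm width/height → 1 unit = 1 mm. Flip: y_m = 156.305 − y_svg.

**Shape 1** — `<polygon>` rectangle, stroke `#000000` → engrave (S329, F2815). Machine vertices: (65.518,88.883) → (134.134,88.883) → (134.134,14.766) → (65.518,14.766) → (65.518,88.883). Closed: final G1 returns to the first vertex.

**Shape 2** — `<polygon>` regular polygon, stroke `#ff0000` → score (S491, F1502). Machine vertices: (177.221,26.616) → (169.470,11.019) → (159.838,25.531) → (177.221,26.616). Closed: final G1 returns to the first vertex.

**Shape 3** — `<path>` cubic bezier, stroke `#ff0000` → score (S491, F1502). Control points (SVG): P0=(171.397,73.664), P1=(158.497,67.066), P2=(175.301,11.788), P3=(201.680,34.506); sampled at t=k/5. Machine vertices: (171.397,82.641) → (167.060,91.428) → (168.887,105.818) → (175.909,119.730) → (187.163,127.084) → (201.680,121.799). Open path.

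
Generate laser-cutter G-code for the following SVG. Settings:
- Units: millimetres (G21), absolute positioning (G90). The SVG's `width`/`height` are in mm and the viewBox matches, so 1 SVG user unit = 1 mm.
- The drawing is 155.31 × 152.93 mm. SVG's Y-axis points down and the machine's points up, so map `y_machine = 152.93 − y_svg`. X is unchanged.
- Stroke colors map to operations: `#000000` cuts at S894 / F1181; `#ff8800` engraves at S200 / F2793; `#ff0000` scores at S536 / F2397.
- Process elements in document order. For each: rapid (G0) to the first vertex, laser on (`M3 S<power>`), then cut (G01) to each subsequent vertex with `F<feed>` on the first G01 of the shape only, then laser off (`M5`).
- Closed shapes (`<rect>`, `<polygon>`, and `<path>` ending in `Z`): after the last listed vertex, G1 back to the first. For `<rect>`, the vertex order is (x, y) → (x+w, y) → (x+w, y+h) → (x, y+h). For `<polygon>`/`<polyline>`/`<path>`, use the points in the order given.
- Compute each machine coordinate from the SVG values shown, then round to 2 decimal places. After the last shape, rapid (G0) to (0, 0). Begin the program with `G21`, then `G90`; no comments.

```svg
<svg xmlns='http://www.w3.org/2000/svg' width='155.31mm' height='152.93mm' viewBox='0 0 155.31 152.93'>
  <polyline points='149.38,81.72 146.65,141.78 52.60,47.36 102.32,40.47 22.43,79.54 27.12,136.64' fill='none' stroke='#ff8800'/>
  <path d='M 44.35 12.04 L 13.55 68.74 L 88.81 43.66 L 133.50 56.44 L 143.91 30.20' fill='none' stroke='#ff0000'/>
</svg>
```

G21
G90
G0 X149.38 Y71.21
M3 S200
G01 X146.65 Y11.15 F2793
G01 X52.60 Y105.57
G01 X102.32 Y112.46
G01 X22.43 Y73.39
G01 X27.12 Y16.29
M5
G0 X44.35 Y140.89
M3 S536
G01 X13.55 Y84.19 F2397
G01 X88.81 Y109.27
G01 X133.50 Y96.49
G01 X143.91 Y122.73
M5
G0 X0.00 Y0.00

1 u = 1 mm; y_m = 152.93 − y.

[1] `<polyline>` open polyline, #ff8800→engrave S200 F2793: (149.38,71.21) → (146.65,11.15) → (52.60,105.57) → (102.32,112.46) → (22.43,73.39) → (27.12,16.29)

[2] `<path>` open polyline, #ff0000→score S536 F2397: (44.35,140.89) → (13.55,84.19) → (88.81,109.27) → (133.50,96.49) → (143.91,122.73)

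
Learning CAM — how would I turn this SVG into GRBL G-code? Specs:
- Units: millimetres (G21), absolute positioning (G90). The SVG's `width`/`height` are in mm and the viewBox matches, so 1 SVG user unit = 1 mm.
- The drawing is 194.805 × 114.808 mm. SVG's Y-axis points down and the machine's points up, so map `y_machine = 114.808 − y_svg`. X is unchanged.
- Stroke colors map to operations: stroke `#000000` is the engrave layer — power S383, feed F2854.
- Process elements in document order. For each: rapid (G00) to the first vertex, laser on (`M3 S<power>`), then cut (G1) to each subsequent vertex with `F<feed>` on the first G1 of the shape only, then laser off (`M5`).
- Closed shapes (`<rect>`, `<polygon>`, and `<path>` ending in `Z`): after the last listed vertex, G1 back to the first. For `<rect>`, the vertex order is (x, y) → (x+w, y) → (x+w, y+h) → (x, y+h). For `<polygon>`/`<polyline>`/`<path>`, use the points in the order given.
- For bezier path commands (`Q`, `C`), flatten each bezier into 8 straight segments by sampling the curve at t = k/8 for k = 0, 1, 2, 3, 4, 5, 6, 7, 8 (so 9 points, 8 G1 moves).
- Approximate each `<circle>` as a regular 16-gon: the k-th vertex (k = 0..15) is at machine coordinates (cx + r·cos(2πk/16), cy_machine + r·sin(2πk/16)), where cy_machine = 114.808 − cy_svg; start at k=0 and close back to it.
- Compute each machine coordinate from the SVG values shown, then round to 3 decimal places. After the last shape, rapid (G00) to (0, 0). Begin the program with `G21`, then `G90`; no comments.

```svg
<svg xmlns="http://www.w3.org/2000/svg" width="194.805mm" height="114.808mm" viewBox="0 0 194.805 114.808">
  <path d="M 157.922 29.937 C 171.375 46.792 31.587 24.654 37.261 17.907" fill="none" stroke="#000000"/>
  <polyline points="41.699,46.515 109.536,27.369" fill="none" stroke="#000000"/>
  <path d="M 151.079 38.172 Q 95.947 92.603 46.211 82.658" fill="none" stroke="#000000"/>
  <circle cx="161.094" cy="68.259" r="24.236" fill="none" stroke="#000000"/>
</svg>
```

G21
G90
G00 X157.922 Y84.871
M3 S383
G1 X156.367 Y80.272 F2854
G1 X143.946 Y78.691
G1 X124.160 Y79.491
G1 X100.509 Y82.035
G1 X76.493 Y85.685
G1 X55.612 Y89.805
G1 X41.368 Y93.756
G1 X37.261 Y96.901
M5
G00 X41.699 Y68.293
M3 S383
G1 X109.536 Y87.439 F2854
M5
G00 X151.079 Y76.636
M3 S383
G1 X137.380 Y64.034 F2854
G1 X123.850 Y53.444
G1 X110.489 Y44.866
G1 X97.296 Y38.299
G1 X84.272 Y33.744
G1 X71.416 Y31.201
G1 X58.729 Y30.670
G1 X46.211 Y32.150
M5
G00 X185.330 Y46.549
M3 S383
G1 X183.485 Y55.824 F2854
G1 X178.231 Y63.686
G1 X170.369 Y68.940
G1 X161.094 Y70.785
G1 X151.819 Y68.940
G1 X143.957 Y63.686
G1 X138.703 Y55.824
G1 X136.858 Y46.549
G1 X138.703 Y37.274
G1 X143.957 Y29.412
G1 X151.819 Y24.158
G1 X161.094 Y22.313
G1 X170.369 Y24.158
G1 X178.231 Y29.412
G1 X183.485 Y37.274
G1 X185.330 Y46.549
M5
G00 X0.000 Y0.000

viewBox `0 0 194.805 114.808` with mm width/height → 1 unit = 1 mm. Flip: y_m = 114.808 − y_svg.

**Shape 1** — `<path>` cubic bezier, stroke `#000000` → engrave (S383, F2854). Control points (SVG): P0=(157.922,29.937), P1=(171.375,46.792), P2=(31.587,24.654), P3=(37.261,17.907); sampled at t=k/8. Machine vertices: (157.922,84.871) → (156.367,80.272) → (143.946,78.691) → (124.160,79.491) → (100.509,82.035) → (76.493,85.685) → (55.612,89.805) → (41.368,93.756) → (37.261,96.901). Open path.

**Shape 2** — `<polyline>` line segment, stroke `#000000` → engrave (S383, F2854). Machine vertices: (41.699,68.293) → (109.536,87.439). Open path.

**Shape 3** — `<path>` quadratic bezier, stroke `#000000` → engrave (S383, F2854). Control points (SVG): P0=(151.079,38.172), P1=(95.947,92.603), P2=(46.211,82.658); sampled at t=k/8. Machine vertices: (151.079,76.636) → (137.380,64.034) → (123.850,53.444) → (110.489,44.866) → (97.296,38.299) → (84.272,33.744) → (71.416,31.201) → (58.729,30.670) → (46.211,32.150). Open path.

**Shape 4** — `<circle>` circle, stroke `#000000` → engrave (S383, F2854). Machine vertices: (185.330,46.549) → (183.485,55.824) → (178.231,63.686) → (170.369,68.940) → (161.094,70.785) → (151.819,68.940) → (143.957,63.686) → (138.703,55.824) → (136.858,46.549) → (138.703,37.274) → (143.957,29.412) → (151.819,24.158) → (161.094,22.313) → (170.369,24.158) → (178.231,29.412) → (183.485,37.274) → (185.330,46.549). Closed: final G1 returns to the first vertex.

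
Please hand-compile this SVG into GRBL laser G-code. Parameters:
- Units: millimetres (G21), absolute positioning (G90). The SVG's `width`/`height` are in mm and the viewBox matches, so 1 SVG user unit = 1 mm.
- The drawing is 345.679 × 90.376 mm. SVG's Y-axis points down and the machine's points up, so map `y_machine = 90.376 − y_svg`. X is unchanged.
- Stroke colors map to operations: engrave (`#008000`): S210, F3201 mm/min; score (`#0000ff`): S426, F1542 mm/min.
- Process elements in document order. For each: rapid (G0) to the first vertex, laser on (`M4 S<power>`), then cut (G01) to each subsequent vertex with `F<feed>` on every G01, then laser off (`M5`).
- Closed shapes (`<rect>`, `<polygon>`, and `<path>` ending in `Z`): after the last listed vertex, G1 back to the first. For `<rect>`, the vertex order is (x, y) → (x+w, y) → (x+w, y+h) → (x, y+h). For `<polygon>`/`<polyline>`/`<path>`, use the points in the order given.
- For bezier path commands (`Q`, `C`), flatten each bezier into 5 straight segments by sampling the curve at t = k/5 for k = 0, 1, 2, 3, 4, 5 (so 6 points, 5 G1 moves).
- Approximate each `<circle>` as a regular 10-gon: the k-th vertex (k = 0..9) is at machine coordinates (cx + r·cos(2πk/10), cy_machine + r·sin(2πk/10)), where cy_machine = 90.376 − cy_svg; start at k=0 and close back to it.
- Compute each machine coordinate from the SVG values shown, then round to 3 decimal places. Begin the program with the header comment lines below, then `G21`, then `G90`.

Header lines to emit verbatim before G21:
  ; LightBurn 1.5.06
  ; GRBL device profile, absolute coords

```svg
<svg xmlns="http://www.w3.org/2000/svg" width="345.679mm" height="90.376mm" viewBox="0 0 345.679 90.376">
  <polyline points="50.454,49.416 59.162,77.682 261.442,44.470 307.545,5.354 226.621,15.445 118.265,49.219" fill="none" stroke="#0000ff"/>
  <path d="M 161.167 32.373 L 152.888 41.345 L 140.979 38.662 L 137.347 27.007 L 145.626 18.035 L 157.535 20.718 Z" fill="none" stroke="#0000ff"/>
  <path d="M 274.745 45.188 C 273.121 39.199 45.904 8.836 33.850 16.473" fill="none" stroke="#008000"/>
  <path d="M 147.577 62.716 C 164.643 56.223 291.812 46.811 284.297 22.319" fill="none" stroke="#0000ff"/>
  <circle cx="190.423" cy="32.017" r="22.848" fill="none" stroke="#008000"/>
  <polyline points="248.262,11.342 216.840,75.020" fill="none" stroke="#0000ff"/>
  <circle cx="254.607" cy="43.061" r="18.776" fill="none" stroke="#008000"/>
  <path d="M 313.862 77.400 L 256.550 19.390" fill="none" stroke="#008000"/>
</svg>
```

; LightBurn 1.5.06
; GRBL device profile, absolute coords
G21
G90
G0 X50.454 Y40.960
M4 S426
G01 X59.162 Y12.694 F1542
G01 X261.442 Y45.906 F1542
G01 X307.545 Y85.022 F1542
G01 X226.621 Y74.931 F1542
G01 X118.265 Y41.157 F1542
M5
G0 X161.167 Y58.003
M4 S426
G01 X152.888 Y49.031 F1542
G01 X140.979 Y51.714 F1542
G01 X137.347 Y63.369 F1542
G01 X145.626 Y72.341 F1542
G01 X157.535 Y69.658 F1542
G01 X161.167 Y58.003 F1542
M5
G0 X274.745 Y45.188
M4 S210
G01 X250.225 Y51.207 F3201
G01 X192.720 Y60.082 F3201
G01 X123.385 Y68.819 F3201
G01 X63.376 Y74.424 F3201
G01 X33.850 Y73.903 F3201
M5
G0 X147.577 Y27.660
M4 S426
G01 X169.071 Y32.003 F1542
G01 X205.239 Y37.631 F1542
G01 X244.333 Y45.127 F1542
G01 X274.602 Y55.074 F1542
G01 X284.297 Y68.057 F1542
M5
G0 X213.271 Y58.359
M4 S210
G01 X208.907 Y71.789 F3201
G01 X197.483 Y80.089 F3201
G01 X183.363 Y80.089 F3201
G01 X171.939 Y71.789 F3201
G01 X167.575 Y58.359 F3201
G01 X171.939 Y44.929 F3201
G01 X183.363 Y36.629 F3201
G01 X197.483 Y36.629 F3201
G01 X208.907 Y44.929 F3201
G01 X213.271 Y58.359 F3201
M5
G0 X248.262 Y79.034
M4 S426
G01 X216.840 Y15.356 F1542
M5
G0 X273.383 Y47.315
M4 S210
G01 X269.797 Y58.351 F3201
G01 X260.409 Y65.172 F3201
G01 X248.805 Y65.172 F3201
G01 X239.417 Y58.351 F3201
G01 X235.831 Y47.315 F3201
G01 X239.417 Y36.279 F3201
G01 X248.805 Y29.458 F3201
G01 X260.409 Y29.458 F3201
G01 X269.797 Y36.279 F3201
G01 X273.383 Y47.315 F3201
M5
G0 X313.862 Y12.976
M4 S210
G01 X256.550 Y70.986 F3201
M5

1 u = 1 mm; y_m = 90.376 − y.

[1] `<polyline>` open polyline, #0000ff→score S426 F1542: (50.454,40.960) → (59.162,12.694) → (261.442,45.906) → (307.545,85.022) → (226.621,74.931) → (118.265,41.157)

[2] `<path>` regular polygon, #0000ff→score S426 F1542: (161.167,58.003) → (152.888,49.031) → (140.979,51.714) → (137.347,63.369) → (145.626,72.341) → (157.535,69.658) → (161.167,58.003) (closed)

[3] `<path>` cubic bezier, #008000→engrave S210 F3201: (274.745,45.188) → (250.225,51.207) → (192.720,60.082) → (123.385,68.819) → (63.376,74.424) → (33.850,73.903)

[4] `<path>` cubic bezier, #0000ff→score S426 F1542: (147.577,27.660) → (169.071,32.003) → (205.239,37.631) → (244.333,45.127) → (274.602,55.074) → (284.297,68.057)

[5] `<circle>` circle, #008000→engrave S210 F3201: (213.271,58.359) → (208.907,71.789) → (197.483,80.089) → (183.363,80.089) → (171.939,71.789) → (167.575,58.359) → (171.939,44.929) → (183.363,36.629) → (197.483,36.629) → (208.907,44.929) → (213.271,58.359) (closed)

[6] `<polyline>` line segment, #0000ff→score S426 F1542: (248.262,79.034) → (216.840,15.356)

[7] `<circle>` circle, #008000→engrave S210 F3201: (273.383,47.315) → (269.797,58.351) → (260.409,65.172) → (248.805,65.172) → (239.417,58.351) → (235.831,47.315) → (239.417,36.279) → (248.805,29.458) → (260.409,29.458) → (269.797,36.279) → (273.383,47.315) (closed)

[8] `<path>` line segment, #008000→engrave S210 F3201: (313.862,12.976) → (256.550,70.986)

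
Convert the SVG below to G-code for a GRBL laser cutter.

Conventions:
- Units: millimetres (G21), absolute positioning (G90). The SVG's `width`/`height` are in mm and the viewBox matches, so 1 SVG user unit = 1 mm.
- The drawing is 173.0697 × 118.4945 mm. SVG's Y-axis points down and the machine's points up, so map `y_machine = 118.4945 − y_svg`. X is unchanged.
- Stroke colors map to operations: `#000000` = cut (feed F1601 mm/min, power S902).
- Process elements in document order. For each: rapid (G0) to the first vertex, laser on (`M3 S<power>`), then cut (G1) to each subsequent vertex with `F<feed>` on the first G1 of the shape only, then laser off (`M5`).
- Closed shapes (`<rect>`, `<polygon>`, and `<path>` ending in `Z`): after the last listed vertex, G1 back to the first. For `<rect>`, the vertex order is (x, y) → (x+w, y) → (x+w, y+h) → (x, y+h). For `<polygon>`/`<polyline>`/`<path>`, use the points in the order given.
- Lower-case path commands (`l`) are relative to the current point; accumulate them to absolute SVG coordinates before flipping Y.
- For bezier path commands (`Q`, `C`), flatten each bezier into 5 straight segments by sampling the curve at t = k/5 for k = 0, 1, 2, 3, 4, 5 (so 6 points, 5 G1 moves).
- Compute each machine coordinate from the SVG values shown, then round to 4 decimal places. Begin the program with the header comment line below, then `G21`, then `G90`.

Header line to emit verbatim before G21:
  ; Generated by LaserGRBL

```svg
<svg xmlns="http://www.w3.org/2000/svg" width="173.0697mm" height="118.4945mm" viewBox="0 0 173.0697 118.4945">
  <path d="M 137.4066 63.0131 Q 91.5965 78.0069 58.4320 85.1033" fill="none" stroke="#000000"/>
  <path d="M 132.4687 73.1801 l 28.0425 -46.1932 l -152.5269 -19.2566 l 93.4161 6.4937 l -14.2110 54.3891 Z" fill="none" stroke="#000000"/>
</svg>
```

Since the viewBox matches the mm dimensions, user units are millimetres directly. The only transform is the Y-flip y_m = 118.4945 − y_svg.

Shape 1 is a quadratic bezier drawn with `<path>`. Its stroke #000000 means cut at S902, F1601. After flipping Y the toolpath is (137.4066,55.4814) → (119.5884,49.7998) → (102.7818,44.7499) → (86.9869,40.3319) → (72.2036,36.5457) → (58.4320,33.3912).

Shape 2 is a closed polygon drawn with `<path>`. Its stroke #000000 means cut at S902, F1601. After flipping Y the toolpath is (132.4687,45.3144) → (160.5112,91.5076) → (7.9843,110.7642) → (101.4004,104.2705) → (87.1894,49.8814) → (132.4687,45.3144), returning to the start.

; Generated by LaserGRBL
G21
G90
G0 X137.4066 Y55.4814
M3 S902
G1 X119.5884 Y49.7998 F1601
G1 X102.7818 Y44.7499
G1 X86.9869 Y40.3319
G1 X72.2036 Y36.5457
G1 X58.4320 Y33.3912
M5
G0 X132.4687 Y45.3144
M3 S902
G1 X160.5112 Y91.5076 F1601
G1 X7.9843 Y110.7642
G1 X101.4004 Y104.2705
G1 X87.1894 Y49.8814
G1 X132.4687 Y45.3144
M5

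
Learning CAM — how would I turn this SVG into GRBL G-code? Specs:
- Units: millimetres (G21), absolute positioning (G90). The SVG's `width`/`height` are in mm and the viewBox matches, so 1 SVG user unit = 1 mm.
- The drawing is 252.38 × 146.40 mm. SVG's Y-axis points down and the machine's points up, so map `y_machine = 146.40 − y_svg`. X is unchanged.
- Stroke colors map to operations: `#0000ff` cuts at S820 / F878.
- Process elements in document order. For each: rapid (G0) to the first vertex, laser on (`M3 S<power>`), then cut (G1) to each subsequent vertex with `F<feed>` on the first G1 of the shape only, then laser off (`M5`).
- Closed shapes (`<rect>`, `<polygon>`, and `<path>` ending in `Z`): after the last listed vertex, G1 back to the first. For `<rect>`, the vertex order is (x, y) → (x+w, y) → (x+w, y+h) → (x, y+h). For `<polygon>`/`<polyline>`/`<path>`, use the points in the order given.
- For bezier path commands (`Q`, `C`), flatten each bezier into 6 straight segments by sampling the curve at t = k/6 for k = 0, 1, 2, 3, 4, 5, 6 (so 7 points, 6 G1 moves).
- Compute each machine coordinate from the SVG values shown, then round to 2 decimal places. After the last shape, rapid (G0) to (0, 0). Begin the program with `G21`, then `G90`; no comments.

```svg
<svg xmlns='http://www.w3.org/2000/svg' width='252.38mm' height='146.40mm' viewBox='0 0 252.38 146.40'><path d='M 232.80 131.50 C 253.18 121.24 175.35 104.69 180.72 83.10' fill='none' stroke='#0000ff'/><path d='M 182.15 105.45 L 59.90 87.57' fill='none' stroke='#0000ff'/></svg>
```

G21
G90
G0 X232.80 Y14.90
M3 S820
G1 X235.65 Y20.55 F878
G1 X227.16 Y27.21
G1 X212.39 Y34.85
G1 X196.36 Y43.44
G1 X184.13 Y52.93
G1 X180.72 Y63.30
M5
G0 X182.15 Y40.95
M3 S820
G1 X59.90 Y58.83 F878
M5
G0 X0.00 Y0.00

Since the viewBox matches the mm dimensions, user units are millimetres directly. The only transform is the Y-flip y_m = 146.40 − y_svg.

Shape 1 is a cubic bezier drawn with `<path>`. Its stroke #0000ff means cut at S820, F878. After flipping Y the toolpath is (232.80,14.90) → (235.65,20.55) → (227.16,27.21) → (212.39,34.85) → (196.36,43.44) → (184.13,52.93) → (180.72,63.30).

Shape 2 is a line segment drawn with `<path>`. Its stroke #0000ff means cut at S820, F878. After flipping Y the toolpath is (182.15,40.95) → (59.90,58.83).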